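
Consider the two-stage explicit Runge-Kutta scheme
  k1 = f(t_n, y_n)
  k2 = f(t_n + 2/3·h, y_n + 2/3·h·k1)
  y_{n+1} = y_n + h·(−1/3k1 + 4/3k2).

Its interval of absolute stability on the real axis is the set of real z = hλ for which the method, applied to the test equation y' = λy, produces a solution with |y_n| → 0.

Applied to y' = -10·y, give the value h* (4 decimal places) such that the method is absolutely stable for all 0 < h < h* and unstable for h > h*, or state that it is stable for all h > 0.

On y'=λy, z=hλ:
  k1=λy_n ⇒ h·k1=z·y_n;  k2=λ(1+2/3z)y_n ⇒ h·k2=z(1+2/3z)y_n
  y_{n+1}/y_n = 1 − 1/3z + 4/3z(1+2/3z) = 1 + z + 8/9z²
  Hence R(z) = 1 + z + 8/9z².

Find x<0 with |R(x)|<1.
x=-1.46: |R|=1.4348
R=1: x+8/9x²=0 ⇒ x=−9/8=-1.1250; min R=1−1/(4·8/9)=0.7188>−1
Confirm numerically:
  x=-0.839: |R|=0.78671 <1
  x=-0.685: |R|=0.73209 <1
  x=-0.683: |R|=0.73166 <1
  x=-1.684: |R|=1.83676 >1
  x=-1.410: |R|=1.35720 >1
So |R|<1 on (-1.1250, 0).

(-1.1250,0); λ=-10 ⇒ h* = (9/8)/10 = 0.1125.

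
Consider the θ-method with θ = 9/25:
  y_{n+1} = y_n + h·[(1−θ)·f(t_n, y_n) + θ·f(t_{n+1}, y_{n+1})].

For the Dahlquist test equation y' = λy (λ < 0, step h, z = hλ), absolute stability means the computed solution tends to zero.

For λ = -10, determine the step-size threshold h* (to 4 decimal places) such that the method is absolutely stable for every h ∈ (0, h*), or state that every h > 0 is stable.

With y'=λy (z=hλ):
  y_{n+1} = y_n + z·[16/25·y_n + 9/25·y_{n+1}] ⇒ (1 − 9/25z)y_{n+1} = (1 + 16/25z)y_n
  R(z) = (1 + 16/25z)/(1 − 9/25z).

Solve |R(x)|<1 on ℝ⁻.
x=-1.37: |R|=0.0825
R=−1: 1+16/25x = −1+9/25x ⇒ -7/25x=2 ⇒ x=2/(-7/25)=-7.1429
Confirm numerically:
  x=-5.964: |R|=0.89511 <1
  x=-4.770: |R|=0.75548 <1
  x=-3.199: |R|=0.48677 <1
  x=-7.596: |R|=1.03397 >1
  x=-7.563: |R|=1.03160 >1
Interval (-7.1429, 0).

(-7.1429,0); λ=-10 ⇒ h* = (50/7)/10 = 0.7143.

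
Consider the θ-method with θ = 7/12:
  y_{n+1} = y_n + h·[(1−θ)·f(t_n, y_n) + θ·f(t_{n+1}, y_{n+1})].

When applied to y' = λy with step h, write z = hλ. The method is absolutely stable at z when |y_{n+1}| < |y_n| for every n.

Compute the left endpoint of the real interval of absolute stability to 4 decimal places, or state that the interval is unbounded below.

interval (−∞, 0).

With y'=λy (z=hλ):
  y_{n+1} = y_n + z·[5/12·y_n + 7/12·y_{n+1}] ⇒ (1 − 7/12z)y_{n+1} = (1 + 5/12z)y_n
  so R(z) = (1 + 5/12z)/(1 − 7/12z).

Find x<0 with |R(x)|<1.
x=-1.41: |R|=0.2263
x=-2: |R|=0.0769
x=-10: |R|=0.4634
x=-100: |R|=0.6854
θ=7/12≥1/2 ⇒ |1+5/12x|<|1−7/12x| ∀x<0 ⇒ unbounded interval.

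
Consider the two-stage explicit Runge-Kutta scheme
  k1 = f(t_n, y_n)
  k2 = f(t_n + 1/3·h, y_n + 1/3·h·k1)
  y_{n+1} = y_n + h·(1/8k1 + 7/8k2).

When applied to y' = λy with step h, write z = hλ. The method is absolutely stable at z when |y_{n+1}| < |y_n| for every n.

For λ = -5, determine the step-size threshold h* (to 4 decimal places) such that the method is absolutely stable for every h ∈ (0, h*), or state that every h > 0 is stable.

(-3.4286,0); λ=-5 ⇒ h* = (24/7)/5 = 0.6857.

Test eqn y'=λy, z=hλ:
  k1=λy_n ⇒ h·k1=z·y_n;  k2=λ(1+1/3z)y_n ⇒ h·k2=z(1+1/3z)y_n
  y_{n+1}/y_n = 1 + 1/8z + 7/8z(1+1/3z) = 1 + z + 7/24z²
  Hence R(z) = 1 + z + 7/24z².

Find x<0 with |R(x)|<1.
x=-0.84: |R|=0.3658
R=1: x+7/24x²=0 ⇒ x=−24/7=-3.4286; min R=1−1/(4·7/24)=0.1429>−1
Confirm numerically:
  x=-3.392: |R|=0.96382 <1
  x=-2.407: |R|=0.28281 <1
  x=-1.786: |R|=0.14436 <1
  x=-3.747: |R|=1.34800 >1
  x=-3.719: |R|=1.31503 >1
  x=-3.485: |R|=1.05736 >1
Stable set (-3.4286, 0).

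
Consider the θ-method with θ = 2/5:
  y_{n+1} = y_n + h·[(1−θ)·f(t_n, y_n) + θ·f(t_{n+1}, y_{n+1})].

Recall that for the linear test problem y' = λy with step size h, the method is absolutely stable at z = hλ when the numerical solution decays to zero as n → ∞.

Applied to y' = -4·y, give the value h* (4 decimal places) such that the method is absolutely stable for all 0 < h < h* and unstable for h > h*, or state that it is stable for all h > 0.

On y'=λy, z=hλ:
  y_{n+1} = y_n + z·[3/5·y_n + 2/5·y_{n+1}] ⇒ (1 − 2/5z)y_{n+1} = (1 + 3/5z)y_n
  so R(z) = (1 + 3/5z)/(1 − 2/5z).

Find x<0 with |R(x)|<1.
x=-0.3: |R|=0.7321
R=−1: 1+3/5x = −1+2/5x ⇒ -1/5x=2 ⇒ x=2/(-1/5)=-10.0000
Confirm numerically:
  x=-9.492: |R|=0.97882 <1
  x=-7.845: |R|=0.89584 <1
  x=-5.388: |R|=0.70766 <1
  x=-10.256: |R|=1.01003 >1
  x=-10.247: |R|=1.00969 >1
  x=-10.180: |R|=1.00710 >1
Stable set (-10.0000, 0).

(-10.0000,0); λ=-4 ⇒ h* = (10)/4 = 2.5000.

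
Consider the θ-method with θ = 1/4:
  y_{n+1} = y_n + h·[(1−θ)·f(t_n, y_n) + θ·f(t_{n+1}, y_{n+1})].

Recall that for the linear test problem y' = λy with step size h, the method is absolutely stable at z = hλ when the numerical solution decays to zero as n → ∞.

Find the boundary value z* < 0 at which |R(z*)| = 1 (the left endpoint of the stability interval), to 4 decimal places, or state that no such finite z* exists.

z* = -4.0000.

Set f=λy, z=hλ:
  y_{n+1} = y_n + z·[3/4·y_n + 1/4·y_{n+1}] ⇒ (1 − 1/4z)y_{n+1} = (1 + 3/4z)y_n
  R(z) = (1 + 3/4z)/(1 − 1/4z).

Boundary: |R(x)|=1, x<0.
x=-1.3: |R|=0.0189
R=−1: 1+3/4x = −1+1/4x ⇒ -1/2x=2 ⇒ x=2/(-1/2)=-4.0000
Confirm numerically:
  x=-3.512: |R|=0.87007 <1
  x=-3.146: |R|=0.76099 <1
  x=-1.699: |R|=0.19249 <1
  x=-1.625: |R|=0.15556 <1
  x=-4.150: |R|=1.03681 >1
  x=-4.090: |R|=1.02225 >1
Interval (-4.0000, 0).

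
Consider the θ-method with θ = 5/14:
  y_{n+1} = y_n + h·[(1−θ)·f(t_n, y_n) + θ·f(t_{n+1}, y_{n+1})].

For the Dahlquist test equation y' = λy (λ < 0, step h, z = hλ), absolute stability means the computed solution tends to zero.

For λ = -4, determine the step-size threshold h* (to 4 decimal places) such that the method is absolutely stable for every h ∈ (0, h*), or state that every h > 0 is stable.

(-7.0000,0); λ=-4 ⇒ h* = (7)/4 = 1.7500.

Test eqn y'=λy, z=hλ:
  y_{n+1} = y_n + z·[9/14·y_n + 5/14·y_{n+1}] ⇒ (1 − 5/14z)y_{n+1} = (1 + 9/14z)y_n
  so R(z) = (1 + 9/14z)/(1 − 5/14z).

Solve |R(x)|<1 on ℝ⁻.
x=-1.52: |R|=0.0148
R=−1: 1+9/14x = −1+5/14x ⇒ -2/7x=2 ⇒ x=2/(-2/7)=-7.0000
Confirm numerically:
  x=-5.309: |R|=0.83317 <1
  x=-4.412: |R|=0.71292 <1
  x=-2.895: |R|=0.42335 <1
  x=-7.388: |R|=1.03047 >1
  x=-7.285: |R|=1.02261 >1
  x=-7.266: |R|=1.02114 >1
Stable set (-7.0000, 0).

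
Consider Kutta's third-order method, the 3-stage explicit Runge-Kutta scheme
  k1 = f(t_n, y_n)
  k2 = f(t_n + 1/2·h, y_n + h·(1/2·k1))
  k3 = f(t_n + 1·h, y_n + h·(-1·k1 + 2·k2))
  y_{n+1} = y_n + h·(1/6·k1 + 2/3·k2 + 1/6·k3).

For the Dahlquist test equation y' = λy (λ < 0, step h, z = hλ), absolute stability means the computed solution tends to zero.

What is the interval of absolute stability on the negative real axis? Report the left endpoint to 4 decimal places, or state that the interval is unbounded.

(-2.5127, 0).

Set f=λy, z=hλ:
  order 3, 3-stage ⇒ R(z)=1+z+z^2/2+z^3/6
  (e.g. R(-0.31)=0.73308, |R|=0.73308)

Need |R(x)|<1, x<0.
x=-0.31: |R|=0.7331
|R(-2.13)|=0.4721 |R(-2.06)|=0.3952 |R(-0.77)|=0.4504
Bisect:
  x_lo=-3.2725 |R|=2.7589  x_hi=-0.0694 |R|=0.9330
  mid=-1.67094 |R|=0.05247 →hi
  mid=-2.47173 |R|=0.93382 →hi
  mid=-2.87212 |R|=1.69631 →lo
  mid=-2.67193 |R|=1.28156 →lo
  mid=-2.57183 |R|=1.09982 →lo
  mid=-2.52178 |R|=1.01491 →lo
  mid=-2.49675 |R|=0.97390 →hi
  ...
  [-2.51279,-2.51259] ⇒ x*=-2.5127
Stable set (-2.5127, 0).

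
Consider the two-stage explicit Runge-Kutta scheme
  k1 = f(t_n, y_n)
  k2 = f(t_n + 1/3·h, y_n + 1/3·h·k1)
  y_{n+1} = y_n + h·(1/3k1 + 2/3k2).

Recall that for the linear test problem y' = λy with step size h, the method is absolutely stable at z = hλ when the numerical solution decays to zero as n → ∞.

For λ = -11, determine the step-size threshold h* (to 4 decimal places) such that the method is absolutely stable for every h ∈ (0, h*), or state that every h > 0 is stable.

On y'=λy, z=hλ:
  k1=λy_n ⇒ h·k1=z·y_n;  k2=λ(1+1/3z)y_n ⇒ h·k2=z(1+1/3z)y_n
  y_{n+1}/y_n = 1 + 1/3z + 2/3z(1+1/3z) = 1 + z + 2/9z²
  Hence R(z) = 1 + z + 2/9z².

Solve |R(x)|<1 on ℝ⁻.
x=-0.84: |R|=0.3168
R=1: x+2/9x²=0 ⇒ x=−9/2=-4.5000; min R=1−1/(4·2/9)=-0.1250>−1
Confirm numerically:
  x=-4.412: |R|=0.91372 <1
  x=-2.897: |R|=0.03198 <1
  x=-2.779: |R|=0.06281 <1
  x=-2.368: |R|=0.12191 <1
  x=-4.652: |R|=1.15713 >1
  x=-4.550: |R|=1.05056 >1
Stable set (-4.5000, 0).

(-4.5000,0); λ=-11 ⇒ h* = (9/2)/11 = 0.4091.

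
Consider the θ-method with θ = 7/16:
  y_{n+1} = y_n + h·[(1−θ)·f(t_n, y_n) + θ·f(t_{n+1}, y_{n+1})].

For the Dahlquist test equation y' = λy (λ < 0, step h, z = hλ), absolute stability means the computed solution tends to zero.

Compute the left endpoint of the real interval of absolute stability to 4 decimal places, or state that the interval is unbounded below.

On y'=λy, z=hλ:
  y_{n+1} = y_n + z·[9/16·y_n + 7/16·y_{n+1}] ⇒ (1 − 7/16z)y_{n+1} = (1 + 9/16z)y_n
  so R(z) = (1 + 9/16z)/(1 − 7/16z).

Boundary: |R(x)|=1, x<0.
x=-0.76: |R|=0.4296
R=−1: 1+9/16x = −1+7/16x ⇒ -1/8x=2 ⇒ x=2/(-1/8)=-16.0000
Confirm numerically:
  x=-15.422: |R|=0.99067 <1
  x=-12.019: |R|=0.92049 <1
  x=-9.417: |R|=0.83928 <1
  x=-16.464: |R|=1.00707 >1
  x=-16.457: |R|=1.00697 >1
  x=-16.101: |R|=1.00157 >1
Stable set (-16.0000, 0).

left endpoint -16.0000.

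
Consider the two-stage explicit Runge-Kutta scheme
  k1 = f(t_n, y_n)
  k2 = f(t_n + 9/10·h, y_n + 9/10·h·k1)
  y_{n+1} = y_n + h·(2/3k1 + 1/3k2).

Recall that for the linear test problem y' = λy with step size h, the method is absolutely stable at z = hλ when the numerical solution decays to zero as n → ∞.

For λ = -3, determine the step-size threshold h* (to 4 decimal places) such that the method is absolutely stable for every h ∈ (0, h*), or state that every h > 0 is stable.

On y'=λy, z=hλ:
  k1=λy_n ⇒ h·k1=z·y_n;  k2=λ(1+9/10z)y_n ⇒ h·k2=z(1+9/10z)y_n
  y_{n+1}/y_n = 1 + 2/3z + 1/3z(1+9/10z) = 1 + z + 3/10z²
  so R(z) = 1 + z + 3/10z².

Find x<0 with |R(x)|<1.
x=-0.64: |R|=0.4829
R=1: x+3/10x²=0 ⇒ x=−10/3=-3.3333; min R=1−1/(4·3/10)=0.1667>−1
Confirm numerically:
  x=-3.050: |R|=0.74075 <1
  x=-2.946: |R|=0.65767 <1
  x=-1.789: |R|=0.17116 <1
  x=-3.928: |R|=1.70076 >1
  x=-3.872: |R|=1.62572 >1
  x=-3.363: |R|=1.02993 >1
Stable set (-3.3333, 0).

(-3.3333,0); λ=-3 ⇒ h* = (10/3)/3 = 1.1111.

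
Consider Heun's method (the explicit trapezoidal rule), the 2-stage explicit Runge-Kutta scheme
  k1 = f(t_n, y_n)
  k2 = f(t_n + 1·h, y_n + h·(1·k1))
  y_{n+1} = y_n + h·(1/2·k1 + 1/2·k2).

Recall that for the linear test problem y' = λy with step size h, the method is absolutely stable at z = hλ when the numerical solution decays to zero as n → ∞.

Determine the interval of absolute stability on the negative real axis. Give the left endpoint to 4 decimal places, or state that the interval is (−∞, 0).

Test eqn y'=λy, z=hλ:
  order 2, 2-stage ⇒ R(z)=1+z+z^2/2
  (e.g. R(-1)=0.50000, |R|=0.50000)

Solve |R(x)|<1 on ℝ⁻.
x=-1: |R|=0.5000
|R(-2.18)|=1.1962 |R(-1.24)|=0.5288 |R(-0.63)|=0.5684
Bisect:
  x_lo=-2.7989 |R|=2.1180  x_hi=-0.3867 |R|=0.6881
  mid=-1.59278 |R|=0.67569 →hi
  mid=-2.19583 |R|=1.21501 →lo
  mid=-1.89431 |R|=0.89989 →hi
  mid=-2.04507 |R|=1.04609 →lo
  mid=-1.96969 |R|=0.97015 →hi
  mid=-2.00738 |R|=1.00741 →lo
  mid=-1.98853 |R|=0.98860 →hi
  mid=-1.99796 |R|=0.99796 →hi
  ...
  [-2.00002,-1.99987] ⇒ x*=-2.0000
So |R|<1 on (-2.0000, 0).

(-2.0000, 0).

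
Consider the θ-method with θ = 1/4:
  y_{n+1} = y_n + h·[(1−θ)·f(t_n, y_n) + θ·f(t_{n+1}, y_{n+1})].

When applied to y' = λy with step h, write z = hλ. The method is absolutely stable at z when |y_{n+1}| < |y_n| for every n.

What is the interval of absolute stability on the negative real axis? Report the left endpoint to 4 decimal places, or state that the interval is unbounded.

With y'=λy (z=hλ):
  y_{n+1} = y_n + z·[3/4·y_n + 1/4·y_{n+1}] ⇒ (1 − 1/4z)y_{n+1} = (1 + 3/4z)y_n
  so R(z) = (1 + 3/4z)/(1 − 1/4z).

Find x<0 with |R(x)|<1.
x=-1.34: |R|=0.0037
R=−1: 1+3/4x = −1+1/4x ⇒ -1/2x=2 ⇒ x=2/(-1/2)=-4.0000
Confirm numerically:
  x=-3.260: |R|=0.79614 <1
  x=-2.931: |R|=0.69153 <1
  x=-2.619: |R|=0.58272 <1
  x=-2.476: |R|=0.52934 <1
  x=-4.393: |R|=1.09365 >1
  x=-4.375: |R|=1.08955 >1
So |R|<1 on (-4.0000, 0).

z∈(-4.0000,0).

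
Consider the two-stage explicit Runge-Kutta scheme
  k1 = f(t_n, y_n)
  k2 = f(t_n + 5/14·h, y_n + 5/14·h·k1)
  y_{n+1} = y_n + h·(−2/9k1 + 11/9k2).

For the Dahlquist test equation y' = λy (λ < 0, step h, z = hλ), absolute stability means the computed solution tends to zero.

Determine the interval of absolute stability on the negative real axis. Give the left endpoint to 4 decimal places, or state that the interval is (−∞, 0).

(-2.2909, 0).

Set f=λy, z=hλ:
  k1=λy_n ⇒ h·k1=z·y_n;  k2=λ(1+5/14z)y_n ⇒ h·k2=z(1+5/14z)y_n
  y_{n+1}/y_n = 1 − 2/9z + 11/9z(1+5/14z) = 1 + z + 55/126z²
  ⇒ R(z) = 1 + z + 55/126z².

Boundary: |R(x)|=1, x<0.
x=-1.47: |R|=0.4732
R=1: x+55/126x²=0 ⇒ x=−126/55=-2.2909; min R=1−1/(4·55/126)=0.4273>−1
Confirm numerically:
  x=-1.919: |R|=0.68847 <1
  x=-1.576: |R|=0.50819 <1
  x=-1.106: |R|=0.42795 <1
  x=-2.659: |R|=1.42723 >1
  x=-2.635: |R|=1.39577 >1
  x=-2.417: |R|=1.13303 >1
Interval (-2.2909, 0).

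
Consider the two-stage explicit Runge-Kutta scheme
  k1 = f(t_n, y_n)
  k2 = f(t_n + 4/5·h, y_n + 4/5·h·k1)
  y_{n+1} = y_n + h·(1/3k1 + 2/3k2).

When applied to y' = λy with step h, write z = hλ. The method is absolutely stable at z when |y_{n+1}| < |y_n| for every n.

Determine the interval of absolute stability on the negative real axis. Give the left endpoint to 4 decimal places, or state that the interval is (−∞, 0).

With y'=λy (z=hλ):
  k1=λy_n ⇒ h·k1=z·y_n;  k2=λ(1+4/5z)y_n ⇒ h·k2=z(1+4/5z)y_n
  y_{n+1}/y_n = 1 + 1/3z + 2/3z(1+4/5z) = 1 + z + 8/15z²
  Hence R(z) = 1 + z + 8/15z².

Find x<0 with |R(x)|<1.
x=-1.67: |R|=0.8174
R=1: x+8/15x²=0 ⇒ x=−15/8=-1.8750; min R=1−1/(4·8/15)=0.5312>−1
Confirm numerically:
  x=-1.720: |R|=0.85781 <1
  x=-1.131: |R|=0.55122 <1
  x=-0.994: |R|=0.53295 <1
  x=-0.963: |R|=0.53160 <1
  x=-2.353: |R|=1.59986 >1
  x=-2.351: |R|=1.59684 >1
  x=-2.270: |R|=1.47821 >1
So |R|<1 on (-1.8750, 0).

(-1.8750, 0).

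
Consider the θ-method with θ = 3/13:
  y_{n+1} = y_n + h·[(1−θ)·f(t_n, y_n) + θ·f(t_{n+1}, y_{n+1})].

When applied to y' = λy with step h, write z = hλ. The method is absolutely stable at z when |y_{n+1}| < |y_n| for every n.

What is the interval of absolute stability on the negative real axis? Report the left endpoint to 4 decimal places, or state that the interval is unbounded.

(-3.7143, 0).

With y'=λy (z=hλ):
  y_{n+1} = y_n + z·[10/13·y_n + 3/13·y_{n+1}] ⇒ (1 − 3/13z)y_{n+1} = (1 + 10/13z)y_n
  Hence R(z) = (1 + 10/13z)/(1 − 3/13z).

Find x<0 with |R(x)|<1.
x=-1.13: |R|=0.1037
R=−1: 1+10/13x = −1+3/13x ⇒ -7/13x=2 ⇒ x=2/(-7/13)=-3.7143
Confirm numerically:
  x=-3.625: |R|=0.97382 <1
  x=-2.391: |R|=0.54082 <1
  x=-2.071: |R|=0.40129 <1
  x=-4.178: |R|=1.12712 >1
  x=-3.893: |R|=1.05069 >1
Interval (-3.7143, 0).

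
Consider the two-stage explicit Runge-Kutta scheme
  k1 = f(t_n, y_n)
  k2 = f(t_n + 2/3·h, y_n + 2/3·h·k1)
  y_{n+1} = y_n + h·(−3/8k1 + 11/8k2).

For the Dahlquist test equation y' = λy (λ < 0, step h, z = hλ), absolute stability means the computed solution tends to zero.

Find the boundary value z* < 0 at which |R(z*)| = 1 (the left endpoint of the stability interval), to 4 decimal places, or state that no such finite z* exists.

left endpoint -1.0909.

With y'=λy (z=hλ):
  k1=λy_n ⇒ h·k1=z·y_n;  k2=λ(1+2/3z)y_n ⇒ h·k2=z(1+2/3z)y_n
  y_{n+1}/y_n = 1 − 3/8z + 11/8z(1+2/3z) = 1 + z + 11/12z²
  so R(z) = 1 + z + 11/12z².

Find x<0 with |R(x)|<1.
x=-0.5: |R|=0.7292
R=1: x+11/12x²=0 ⇒ x=−12/11=-1.0909; min R=1−1/(4·11/12)=0.7273>−1
Confirm numerically:
  x=-0.960: |R|=0.88480 <1
  x=-0.850: |R|=0.81229 <1
  x=-0.550: |R|=0.72729 <1
  x=-1.555: |R|=1.66152 >1
  x=-1.221: |R|=1.14560 >1
So |R|<1 on (-1.0909, 0).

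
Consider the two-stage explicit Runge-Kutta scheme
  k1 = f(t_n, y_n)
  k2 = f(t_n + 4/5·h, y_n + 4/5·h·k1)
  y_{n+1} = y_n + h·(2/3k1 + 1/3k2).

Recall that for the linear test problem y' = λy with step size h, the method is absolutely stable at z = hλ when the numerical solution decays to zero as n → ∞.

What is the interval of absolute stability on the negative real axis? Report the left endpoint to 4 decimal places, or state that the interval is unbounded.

z∈(-3.7500,0).

Test eqn y'=λy, z=hλ:
  k1=λy_n ⇒ h·k1=z·y_n;  k2=λ(1+4/5z)y_n ⇒ h·k2=z(1+4/5z)y_n
  y_{n+1}/y_n = 1 + 2/3z + 1/3z(1+4/5z) = 1 + z + 4/15z²
  ⇒ R(z) = 1 + z + 4/15z².

Boundary: |R(x)|=1, x<0.
x=-0.4: |R|=0.6427
R=1: x+4/15x²=0 ⇒ x=−15/4=-3.7500; min R=1−1/(4·4/15)=0.0625>−1
Confirm numerically:
  x=-2.517: |R|=0.17241 <1
  x=-2.071: |R|=0.07274 <1
  x=-1.843: |R|=0.06277 <1
  x=-4.327: |R|=1.66578 >1
  x=-4.041: |R|=1.31358 >1
  x=-3.916: |R|=1.17335 >1
So |R|<1 on (-3.7500, 0).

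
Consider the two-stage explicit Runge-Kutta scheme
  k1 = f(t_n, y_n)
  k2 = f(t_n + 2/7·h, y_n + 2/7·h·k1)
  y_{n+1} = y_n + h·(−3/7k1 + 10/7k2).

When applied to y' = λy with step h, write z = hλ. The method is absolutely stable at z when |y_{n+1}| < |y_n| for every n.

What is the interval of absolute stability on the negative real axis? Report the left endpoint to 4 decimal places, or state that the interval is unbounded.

On y'=λy, z=hλ:
  k1=λy_n ⇒ h·k1=z·y_n;  k2=λ(1+2/7z)y_n ⇒ h·k2=z(1+2/7z)y_n
  y_{n+1}/y_n = 1 − 3/7z + 10/7z(1+2/7z) = 1 + z + 20/49z²
  so R(z) = 1 + z + 20/49z².

Solve |R(x)|<1 on ℝ⁻.
x=-0.37: |R|=0.6859
R=1: x+20/49x²=0 ⇒ x=−49/20=-2.4500; min R=1−1/(4·20/49)=0.3875>−1
Confirm numerically:
  x=-2.267: |R|=0.83067 <1
  x=-1.546: |R|=0.42956 <1
  x=-1.151: |R|=0.38974 <1
  x=-1.008: |R|=0.40672 <1
  x=-2.699: |R|=1.27431 >1
  x=-2.612: |R|=1.17271 >1
So |R|<1 on (-2.4500, 0).

(-2.4500, 0).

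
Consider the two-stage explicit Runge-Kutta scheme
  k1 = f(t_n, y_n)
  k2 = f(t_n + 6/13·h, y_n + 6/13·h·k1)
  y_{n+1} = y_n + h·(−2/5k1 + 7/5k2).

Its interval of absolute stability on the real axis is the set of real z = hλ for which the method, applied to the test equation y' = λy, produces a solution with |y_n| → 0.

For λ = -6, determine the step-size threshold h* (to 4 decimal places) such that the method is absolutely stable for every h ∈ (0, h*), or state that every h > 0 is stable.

With y'=λy (z=hλ):
  k1=λy_n ⇒ h·k1=z·y_n;  k2=λ(1+6/13z)y_n ⇒ h·k2=z(1+6/13z)y_n
  y_{n+1}/y_n = 1 − 2/5z + 7/5z(1+6/13z) = 1 + z + 42/65z²
  Hence R(z) = 1 + z + 42/65z².

Find x<0 with |R(x)|<1.
x=-0.42: |R|=0.6940
R=1: x+42/65x²=0 ⇒ x=−65/42=-1.5476; min R=1−1/(4·42/65)=0.6131>−1
Confirm numerically:
  x=-1.319: |R|=0.80515 <1
  x=-1.199: |R|=0.72991 <1
  x=-1.018: |R|=0.65162 <1
  x=-1.012: |R|=0.64975 <1
  x=-1.886: |R|=1.41237 >1
  x=-1.884: |R|=1.40949 >1
  x=-1.790: |R|=1.28034 >1
So |R|<1 on (-1.5476, 0).

(-1.5476,0); λ=-6 ⇒ h* = (65/42)/6 = 0.2579.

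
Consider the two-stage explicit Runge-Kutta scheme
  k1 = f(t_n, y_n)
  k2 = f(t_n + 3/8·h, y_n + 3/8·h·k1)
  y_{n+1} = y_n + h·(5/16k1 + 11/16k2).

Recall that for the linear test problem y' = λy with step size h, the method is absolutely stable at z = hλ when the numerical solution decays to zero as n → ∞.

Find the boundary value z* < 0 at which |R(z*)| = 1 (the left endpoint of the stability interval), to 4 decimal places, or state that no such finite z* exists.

z* = -3.8788.

On y'=λy, z=hλ:
  k1=λy_n ⇒ h·k1=z·y_n;  k2=λ(1+3/8z)y_n ⇒ h·k2=z(1+3/8z)y_n
  y_{n+1}/y_n = 1 + 5/16z + 11/16z(1+3/8z) = 1 + z + 33/128z²
  so R(z) = 1 + z + 33/128z².

Find x<0 with |R(x)|<1.
x=-1.04: |R|=0.2388
R=1: x+33/128x²=0 ⇒ x=−128/33=-3.8788; min R=1−1/(4·33/128)=0.0303>−1
Confirm numerically:
  x=-3.229: |R|=0.45907 <1
  x=-2.704: |R|=0.18103 <1
  x=-2.060: |R|=0.03405 <1
  x=-4.462: |R|=1.67090 >1
  x=-4.178: |R|=1.32229 >1
  x=-3.973: |R|=1.09650 >1
So |R|<1 on (-3.8788, 0).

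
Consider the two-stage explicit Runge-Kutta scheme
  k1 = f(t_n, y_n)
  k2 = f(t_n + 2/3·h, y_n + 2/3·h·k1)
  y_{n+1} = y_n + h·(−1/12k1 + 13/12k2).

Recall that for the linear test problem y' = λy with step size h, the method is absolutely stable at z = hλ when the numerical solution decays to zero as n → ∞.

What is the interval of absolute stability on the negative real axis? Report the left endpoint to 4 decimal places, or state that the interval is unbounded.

(-1.3846, 0).

Test eqn y'=λy, z=hλ:
  k1=λy_n ⇒ h·k1=z·y_n;  k2=λ(1+2/3z)y_n ⇒ h·k2=z(1+2/3z)y_n
  y_{n+1}/y_n = 1 − 1/12z + 13/12z(1+2/3z) = 1 + z + 13/18z²
  so R(z) = 1 + z + 13/18z².

Boundary: |R(x)|=1, x<0.
x=-1.01: |R|=0.7267
R=1: x+13/18x²=0 ⇒ x=−18/13=-1.3846; min R=1−1/(4·13/18)=0.6538>−1
Confirm numerically:
  x=-1.315: |R|=0.93388 <1
  x=-0.844: |R|=0.67046 <1
  x=-0.694: |R|=0.65385 <1
  x=-0.674: |R|=0.65409 <1
  x=-1.840: |R|=1.60516 >1
  x=-1.789: |R|=1.52249 >1
So |R|<1 on (-1.3846, 0).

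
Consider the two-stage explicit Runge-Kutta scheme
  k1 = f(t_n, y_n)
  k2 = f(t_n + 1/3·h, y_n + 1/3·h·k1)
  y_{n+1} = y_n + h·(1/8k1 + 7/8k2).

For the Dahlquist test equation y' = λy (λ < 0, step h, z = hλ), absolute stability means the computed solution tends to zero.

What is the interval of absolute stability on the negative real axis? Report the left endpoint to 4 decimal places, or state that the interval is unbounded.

(-3.4286, 0).

Test eqn y'=λy, z=hλ:
  k1=λy_n ⇒ h·k1=z·y_n;  k2=λ(1+1/3z)y_n ⇒ h·k2=z(1+1/3z)y_n
  y_{n+1}/y_n = 1 + 1/8z + 7/8z(1+1/3z) = 1 + z + 7/24z²
  Hence R(z) = 1 + z + 7/24z².

Solve |R(x)|<1 on ℝ⁻.
x=-0.98: |R|=0.3001
R=1: x+7/24x²=0 ⇒ x=−24/7=-3.4286; min R=1−1/(4·7/24)=0.1429>−1
Confirm numerically:
  x=-3.032: |R|=0.64930 <1
  x=-2.479: |R|=0.31342 <1
  x=-2.300: |R|=0.24292 <1
  x=-1.842: |R|=0.14761 <1
  x=-3.850: |R|=1.47323 >1
  x=-3.680: |R|=1.26987 >1
  x=-3.499: |R|=1.07188 >1
So |R|<1 on (-3.4286, 0).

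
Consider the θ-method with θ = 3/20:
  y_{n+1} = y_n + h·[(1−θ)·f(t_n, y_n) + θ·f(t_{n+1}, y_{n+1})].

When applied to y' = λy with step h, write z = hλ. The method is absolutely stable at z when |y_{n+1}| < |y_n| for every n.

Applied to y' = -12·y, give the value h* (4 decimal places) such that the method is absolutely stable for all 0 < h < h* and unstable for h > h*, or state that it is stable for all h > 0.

On y'=λy, z=hλ:
  y_{n+1} = y_n + z·[17/20·y_n + 3/20·y_{n+1}] ⇒ (1 − 3/20z)y_{n+1} = (1 + 17/20z)y_n
  so R(z) = (1 + 17/20z)/(1 − 3/20z).

Need |R(x)|<1, x<0.
x=-0.76: |R|=0.3178
R=−1: 1+17/20x = −1+3/20x ⇒ -7/10x=2 ⇒ x=2/(-7/10)=-2.8571
Confirm numerically:
  x=-2.447: |R|=0.78999 <1
  x=-2.434: |R|=0.78302 <1
  x=-1.335: |R|=0.11227 <1
  x=-3.336: |R|=1.22341 >1
  x=-3.335: |R|=1.22296 >1
  x=-3.028: |R|=1.08224 >1
Stable set (-2.8571, 0).

(-2.8571,0); λ=-12 ⇒ h* = (20/7)/12 = 0.2381.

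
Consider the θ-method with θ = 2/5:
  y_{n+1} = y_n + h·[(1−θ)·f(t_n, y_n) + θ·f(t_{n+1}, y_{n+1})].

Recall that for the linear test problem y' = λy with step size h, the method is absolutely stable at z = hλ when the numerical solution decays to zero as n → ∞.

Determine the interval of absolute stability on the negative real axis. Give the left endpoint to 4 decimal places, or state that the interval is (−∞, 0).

Set f=λy, z=hλ:
  y_{n+1} = y_n + z·[3/5·y_n + 2/5·y_{n+1}] ⇒ (1 − 2/5z)y_{n+1} = (1 + 3/5z)y_n
  ⇒ R(z) = (1 + 3/5z)/(1 − 2/5z).

Boundary: |R(x)|=1, x<0.
x=-1.68: |R|=0.0048
R=−1: 1+3/5x = −1+2/5x ⇒ -1/5x=2 ⇒ x=2/(-1/5)=-10.0000
Confirm numerically:
  x=-8.802: |R|=0.94700 <1
  x=-8.259: |R|=0.91909 <1
  x=-6.242: |R|=0.78506 <1
  x=-10.366: |R|=1.01422 >1
  x=-10.306: |R|=1.01195 >1
So |R|<1 on (-10.0000, 0).

(-10.0000, 0).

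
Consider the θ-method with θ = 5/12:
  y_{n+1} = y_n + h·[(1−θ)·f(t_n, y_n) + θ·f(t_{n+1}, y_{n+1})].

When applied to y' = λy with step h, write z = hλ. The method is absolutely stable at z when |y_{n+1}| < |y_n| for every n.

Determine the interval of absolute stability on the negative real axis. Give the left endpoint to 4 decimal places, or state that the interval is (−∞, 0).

z∈(-12.0000,0).

With y'=λy (z=hλ):
  y_{n+1} = y_n + z·[7/12·y_n + 5/12·y_{n+1}] ⇒ (1 − 5/12z)y_{n+1} = (1 + 7/12z)y_n
  Hence R(z) = (1 + 7/12z)/(1 − 5/12z).

Find x<0 with |R(x)|<1.
x=-1.79: |R|=0.0253
R=−1: 1+7/12x = −1+5/12x ⇒ -1/6x=2 ⇒ x=2/(-1/6)=-12.0000
Confirm numerically:
  x=-10.028: |R|=0.93653 <1
  x=-8.194: |R|=0.85630 <1
  x=-7.675: |R|=0.82829 <1
  x=-5.472: |R|=0.66829 <1
  x=-12.407: |R|=1.01099 >1
  x=-12.376: |R|=1.01018 >1
So |R|<1 on (-12.0000, 0).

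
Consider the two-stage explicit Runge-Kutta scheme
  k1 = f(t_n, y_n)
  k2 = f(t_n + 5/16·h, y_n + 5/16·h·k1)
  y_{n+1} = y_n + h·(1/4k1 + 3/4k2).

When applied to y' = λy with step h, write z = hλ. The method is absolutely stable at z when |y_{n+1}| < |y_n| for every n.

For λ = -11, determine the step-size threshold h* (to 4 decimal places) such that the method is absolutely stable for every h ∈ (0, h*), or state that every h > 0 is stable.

On y'=λy, z=hλ:
  k1=λy_n ⇒ h·k1=z·y_n;  k2=λ(1+5/16z)y_n ⇒ h·k2=z(1+5/16z)y_n
  y_{n+1}/y_n = 1 + 1/4z + 3/4z(1+5/16z) = 1 + z + 15/64z²
  ⇒ R(z) = 1 + z + 15/64z².

Boundary: |R(x)|=1, x<0.
x=-0.62: |R|=0.4701
R=1: x+15/64x²=0 ⇒ x=−64/15=-4.2667; min R=1−1/(4·15/64)=-0.0667>−1
Confirm numerically:
  x=-4.122: |R|=0.86024 <1
  x=-2.537: |R|=0.02848 <1
  x=-2.448: |R|=0.04346 <1
  x=-2.428: |R|=0.04632 <1
  x=-4.621: |R|=1.38376 >1
  x=-4.310: |R|=1.04377 >1
  x=-4.295: |R|=1.02852 >1
So |R|<1 on (-4.2667, 0).

(-4.2667,0); λ=-11 ⇒ h* = (64/15)/11 = 0.3879.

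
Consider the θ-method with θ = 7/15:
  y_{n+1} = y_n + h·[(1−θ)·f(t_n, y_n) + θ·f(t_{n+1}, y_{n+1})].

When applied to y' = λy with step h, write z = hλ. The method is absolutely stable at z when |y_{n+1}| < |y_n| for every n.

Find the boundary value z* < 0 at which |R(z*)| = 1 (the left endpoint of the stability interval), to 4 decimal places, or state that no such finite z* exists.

On y'=λy, z=hλ:
  y_{n+1} = y_n + z·[8/15·y_n + 7/15·y_{n+1}] ⇒ (1 − 7/15z)y_{n+1} = (1 + 8/15z)y_n
  Hence R(z) = (1 + 8/15z)/(1 − 7/15z).

Need |R(x)|<1, x<0.
x=-0.63: |R|=0.5131
R=−1: 1+8/15x = −1+7/15x ⇒ -1/15x=2 ⇒ x=2/(-1/15)=-30.0000
Confirm numerically:
  x=-26.179: |R|=0.98073 <1
  x=-22.569: |R|=0.95704 <1
  x=-20.504: |R|=0.94010 <1
  x=-30.492: |R|=1.00215 >1
  x=-30.134: |R|=1.00059 >1
  x=-30.068: |R|=1.00030 >1
Interval (-30.0000, 0).

z* = -30.0000.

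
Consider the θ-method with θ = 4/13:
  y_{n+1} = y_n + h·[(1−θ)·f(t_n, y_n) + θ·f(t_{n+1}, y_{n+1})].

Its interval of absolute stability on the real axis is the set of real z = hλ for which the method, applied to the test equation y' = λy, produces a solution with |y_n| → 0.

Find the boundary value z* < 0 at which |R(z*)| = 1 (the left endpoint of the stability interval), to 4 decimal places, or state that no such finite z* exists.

z* = -5.2000.

Test eqn y'=λy, z=hλ:
  y_{n+1} = y_n + z·[9/13·y_n + 4/13·y_{n+1}] ⇒ (1 − 4/13z)y_{n+1} = (1 + 9/13z)y_n
  so R(z) = (1 + 9/13z)/(1 − 4/13z).

Boundary: |R(x)|=1, x<0.
x=-0.75: |R|=0.3906
R=−1: 1+9/13x = −1+4/13x ⇒ -5/13x=2 ⇒ x=2/(-5/13)=-5.2000
Confirm numerically:
  x=-3.052: |R|=0.57394 <1
  x=-2.918: |R|=0.53753 <1
  x=-2.241: |R|=0.32640 <1
  x=-5.710: |R|=1.07115 >1
  x=-5.319: |R|=1.01736 >1
  x=-5.256: |R|=1.00823 >1
So |R|<1 on (-5.2000, 0).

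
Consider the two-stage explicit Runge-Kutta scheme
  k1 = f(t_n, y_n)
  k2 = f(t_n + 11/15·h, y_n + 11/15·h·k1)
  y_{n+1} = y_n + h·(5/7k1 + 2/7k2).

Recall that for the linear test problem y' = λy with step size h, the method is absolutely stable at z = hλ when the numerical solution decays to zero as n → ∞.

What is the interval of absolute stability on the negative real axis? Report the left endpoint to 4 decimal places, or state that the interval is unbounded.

(-4.7727, 0).

On y'=λy, z=hλ:
  k1=λy_n ⇒ h·k1=z·y_n;  k2=λ(1+11/15z)y_n ⇒ h·k2=z(1+11/15z)y_n
  y_{n+1}/y_n = 1 + 5/7z + 2/7z(1+11/15z) = 1 + z + 22/105z²
  R(z) = 1 + z + 22/105z².

Need |R(x)|<1, x<0.
x=-1.28: |R|=0.0633
R=1: x+22/105x²=0 ⇒ x=−105/22=-4.7727; min R=1−1/(4·22/105)=-0.1932>−1
Confirm numerically:
  x=-2.957: |R|=0.12496 <1
  x=-2.704: |R|=0.17204 <1
  x=-2.088: |R|=0.17453 <1
  x=-4.971: |R|=1.20651 >1
  x=-4.936: |R|=1.16886 >1
Stable set (-4.7727, 0).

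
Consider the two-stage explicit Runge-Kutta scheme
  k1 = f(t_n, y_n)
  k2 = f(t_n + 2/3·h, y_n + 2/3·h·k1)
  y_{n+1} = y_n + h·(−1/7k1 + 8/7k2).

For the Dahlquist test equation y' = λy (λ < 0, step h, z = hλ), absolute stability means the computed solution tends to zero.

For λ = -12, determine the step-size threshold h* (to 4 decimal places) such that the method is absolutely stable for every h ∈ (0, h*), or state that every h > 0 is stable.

(-1.3125,0); λ=-12 ⇒ h* = (21/16)/12 = 0.1094.

Test eqn y'=λy, z=hλ:
  k1=λy_n ⇒ h·k1=z·y_n;  k2=λ(1+2/3z)y_n ⇒ h·k2=z(1+2/3z)y_n
  y_{n+1}/y_n = 1 − 1/7z + 8/7z(1+2/3z) = 1 + z + 16/21z²
  so R(z) = 1 + z + 16/21z².

Need |R(x)|<1, x<0.
x=-0.81: |R|=0.6899
R=1: x+16/21x²=0 ⇒ x=−21/16=-1.3125; min R=1−1/(4·16/21)=0.6719>−1
Confirm numerically:
  x=-1.207: |R|=0.90298 <1
  x=-0.944: |R|=0.73496 <1
  x=-0.915: |R|=0.72289 <1
  x=-1.559: |R|=1.29280 >1
  x=-1.514: |R|=1.23244 >1
  x=-1.388: |R|=1.07984 >1
So |R|<1 on (-1.3125, 0).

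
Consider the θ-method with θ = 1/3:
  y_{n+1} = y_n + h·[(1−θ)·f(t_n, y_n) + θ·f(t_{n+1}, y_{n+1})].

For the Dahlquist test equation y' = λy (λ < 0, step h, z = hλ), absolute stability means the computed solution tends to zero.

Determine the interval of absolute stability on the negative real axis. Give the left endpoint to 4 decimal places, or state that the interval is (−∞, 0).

(-6.0000, 0).

With y'=λy (z=hλ):
  y_{n+1} = y_n + z·[2/3·y_n + 1/3·y_{n+1}] ⇒ (1 − 1/3z)y_{n+1} = (1 + 2/3z)y_n
  so R(z) = (1 + 2/3z)/(1 − 1/3z).

Need |R(x)|<1, x<0.
x=-1.44: |R|=0.0270
R=−1: 1+2/3x = −1+1/3x ⇒ -1/3x=2 ⇒ x=2/(-1/3)=-6.0000
Confirm numerically:
  x=-4.635: |R|=0.82122 <1
  x=-3.468: |R|=0.60853 <1
  x=-3.294: |R|=0.57007 <1
  x=-2.794: |R|=0.44667 <1
  x=-6.126: |R|=1.01381 >1
  x=-6.070: |R|=1.00772 >1
So |R|<1 on (-6.0000, 0).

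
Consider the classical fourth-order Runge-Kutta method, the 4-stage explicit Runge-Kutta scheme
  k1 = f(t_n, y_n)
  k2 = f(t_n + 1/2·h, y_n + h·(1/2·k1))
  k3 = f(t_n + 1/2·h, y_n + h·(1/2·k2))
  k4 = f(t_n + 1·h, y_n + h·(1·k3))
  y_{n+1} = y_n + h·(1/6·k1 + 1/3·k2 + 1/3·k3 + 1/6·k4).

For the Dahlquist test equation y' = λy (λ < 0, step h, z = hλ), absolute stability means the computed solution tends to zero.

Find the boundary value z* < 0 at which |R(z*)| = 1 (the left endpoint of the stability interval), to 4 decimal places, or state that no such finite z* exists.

Test eqn y'=λy, z=hλ:
  order 4, 4-stage ⇒ R(z)=1+z+z^2/2+z^3/6+z^4/24
  (e.g. R(-0.91)=0.40703, |R|=0.40703)

Solve |R(x)|<1 on ℝ⁻.
x=-0.91: |R|=0.4070
|R(-2.59)|=0.7433 |R(-1.1)|=0.3442 |R(-0.67)|=0.5127
Bisect:
  x_lo=-3.6077 |R|=3.1325  x_hi=-0.3704 |R|=0.6905
  mid=-1.98906 |R|=0.32975 →hi
  mid=-2.79837 |R|=1.01990 →lo
  mid=-2.39372 |R|=0.55325 →hi
  mid=-2.59605 |R|=0.75020 →hi
  mid=-2.69721 |R|=0.87512 →hi
  mid=-2.74779 |R|=0.94492 →hi
  mid=-2.77308 |R|=0.98175 →hi
  mid=-2.78573 |R|=1.00066 →lo
  mid=-2.77941 |R|=0.99116 →hi
  mid=-2.78257 |R|=0.99590 →hi
  ...
  [-2.78533,-2.78514] ⇒ x*=-2.7853
Interval (-2.7853, 0).

left endpoint -2.7853.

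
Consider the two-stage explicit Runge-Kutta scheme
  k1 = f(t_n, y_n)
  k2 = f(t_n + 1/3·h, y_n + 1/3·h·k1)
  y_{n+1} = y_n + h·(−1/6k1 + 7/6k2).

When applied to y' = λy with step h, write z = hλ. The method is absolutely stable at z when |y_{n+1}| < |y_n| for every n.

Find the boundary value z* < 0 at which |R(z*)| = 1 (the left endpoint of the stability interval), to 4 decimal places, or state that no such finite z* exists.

With y'=λy (z=hλ):
  k1=λy_n ⇒ h·k1=z·y_n;  k2=λ(1+1/3z)y_n ⇒ h·k2=z(1+1/3z)y_n
  y_{n+1}/y_n = 1 − 1/6z + 7/6z(1+1/3z) = 1 + z + 7/18z²
  Hence R(z) = 1 + z + 7/18z².

Solve |R(x)|<1 on ℝ⁻.
x=-0.94: |R|=0.4036
R=1: x+7/18x²=0 ⇒ x=−18/7=-2.5714; min R=1−1/(4·7/18)=0.3571>−1
Confirm numerically:
  x=-2.429: |R|=0.86546 <1
  x=-2.180: |R|=0.66816 <1
  x=-2.006: |R|=0.55890 <1
  x=-1.294: |R|=0.35717 <1
  x=-2.879: |R|=1.34436 >1
  x=-2.717: |R|=1.15381 >1
So |R|<1 on (-2.5714, 0).

left endpoint -2.5714.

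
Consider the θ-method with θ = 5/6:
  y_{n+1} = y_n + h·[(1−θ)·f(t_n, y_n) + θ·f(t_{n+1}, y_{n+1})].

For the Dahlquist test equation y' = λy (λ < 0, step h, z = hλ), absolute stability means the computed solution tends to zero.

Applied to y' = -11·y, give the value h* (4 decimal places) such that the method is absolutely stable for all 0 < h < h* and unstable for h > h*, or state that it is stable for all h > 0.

unbounded; (−∞, 0). Any h>0 works for λ=-11.

Test eqn y'=λy, z=hλ:
  y_{n+1} = y_n + z·[1/6·y_n + 5/6·y_{n+1}] ⇒ (1 − 5/6z)y_{n+1} = (1 + 1/6z)y_n
  so R(z) = (1 + 1/6z)/(1 − 5/6z).

Boundary: |R(x)|=1, x<0.
x=-1.1: |R|=0.4261
x=-2: |R|=0.2500
x=-10: |R|=0.0714
x=-100: |R|=0.1858
θ=5/6≥1/2 ⇒ |1+1/6x|<|1−5/6x| ∀x<0 ⇒ interval (−∞,0).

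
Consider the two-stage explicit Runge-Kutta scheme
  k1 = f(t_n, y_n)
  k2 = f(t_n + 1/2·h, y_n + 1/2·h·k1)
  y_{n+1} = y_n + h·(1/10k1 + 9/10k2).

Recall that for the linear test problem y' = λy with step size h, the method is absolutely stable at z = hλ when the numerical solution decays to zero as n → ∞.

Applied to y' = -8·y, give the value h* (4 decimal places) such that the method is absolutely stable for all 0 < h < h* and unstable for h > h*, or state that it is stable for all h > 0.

Set f=λy, z=hλ:
  k1=λy_n ⇒ h·k1=z·y_n;  k2=λ(1+1/2z)y_n ⇒ h·k2=z(1+1/2z)y_n
  y_{n+1}/y_n = 1 + 1/10z + 9/10z(1+1/2z) = 1 + z + 9/20z²
  so R(z) = 1 + z + 9/20z².

Find x<0 with |R(x)|<1.
x=-1.11: |R|=0.4444
R=1: x+9/20x²=0 ⇒ x=−20/9=-2.2222; min R=1−1/(4·9/20)=0.4444>−1
Confirm numerically:
  x=-2.120: |R|=0.90248 <1
  x=-1.865: |R|=0.70020 <1
  x=-1.659: |R|=0.57953 <1
  x=-0.950: |R|=0.45613 <1
  x=-2.705: |R|=1.58766 >1
  x=-2.560: |R|=1.38912 >1
Stable set (-2.2222, 0).

(-2.2222,0); λ=-8 ⇒ h* = (20/9)/8 = 0.2778.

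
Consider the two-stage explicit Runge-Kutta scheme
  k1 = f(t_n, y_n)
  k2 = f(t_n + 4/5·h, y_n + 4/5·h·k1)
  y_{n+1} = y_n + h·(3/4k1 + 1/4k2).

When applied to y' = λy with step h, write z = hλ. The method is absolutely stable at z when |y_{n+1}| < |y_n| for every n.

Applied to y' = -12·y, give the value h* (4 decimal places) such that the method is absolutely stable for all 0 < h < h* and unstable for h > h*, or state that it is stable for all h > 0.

Test eqn y'=λy, z=hλ:
  k1=λy_n ⇒ h·k1=z·y_n;  k2=λ(1+4/5z)y_n ⇒ h·k2=z(1+4/5z)y_n
  y_{n+1}/y_n = 1 + 3/4z + 1/4z(1+4/5z) = 1 + z + 1/5z²
  ⇒ R(z) = 1 + z + 1/5z².

Need |R(x)|<1, x<0.
x=-0.36: |R|=0.6659
R=1: x+1/5x²=0 ⇒ x=−5=-5.0000; min R=1−1/(4·1/5)=-0.2500>−1
Confirm numerically:
  x=-4.631: |R|=0.65823 <1
  x=-3.629: |R|=0.00493 <1
  x=-3.018: |R|=0.19634 <1
  x=-5.343: |R|=1.36653 >1
  x=-5.238: |R|=1.24933 >1
  x=-5.178: |R|=1.18434 >1
Interval (-5.0000, 0).

(-5.0000,0); λ=-12 ⇒ h* = (5)/12 = 0.4167.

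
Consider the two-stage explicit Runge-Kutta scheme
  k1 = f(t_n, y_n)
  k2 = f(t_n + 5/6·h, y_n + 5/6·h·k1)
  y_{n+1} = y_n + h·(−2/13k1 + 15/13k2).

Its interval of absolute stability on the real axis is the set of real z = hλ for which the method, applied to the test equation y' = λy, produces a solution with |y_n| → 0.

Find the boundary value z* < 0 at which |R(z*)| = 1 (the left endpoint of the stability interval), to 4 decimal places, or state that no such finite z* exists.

z* = -1.0400.

Test eqn y'=λy, z=hλ:
  k1=λy_n ⇒ h·k1=z·y_n;  k2=λ(1+5/6z)y_n ⇒ h·k2=z(1+5/6z)y_n
  y_{n+1}/y_n = 1 − 2/13z + 15/13z(1+5/6z) = 1 + z + 25/26z²
  R(z) = 1 + z + 25/26z².

Solve |R(x)|<1 on ℝ⁻.
x=-1.7: |R|=2.0788
R=1: x+25/26x²=0 ⇒ x=−26/25=-1.0400; min R=1−1/(4·25/26)=0.7400>−1
Confirm numerically:
  x=-0.913: |R|=0.88851 <1
  x=-0.851: |R|=0.84535 <1
  x=-0.531: |R|=0.74012 <1
  x=-1.314: |R|=1.34619 >1
  x=-1.181: |R|=1.16012 >1
Stable set (-1.0400, 0).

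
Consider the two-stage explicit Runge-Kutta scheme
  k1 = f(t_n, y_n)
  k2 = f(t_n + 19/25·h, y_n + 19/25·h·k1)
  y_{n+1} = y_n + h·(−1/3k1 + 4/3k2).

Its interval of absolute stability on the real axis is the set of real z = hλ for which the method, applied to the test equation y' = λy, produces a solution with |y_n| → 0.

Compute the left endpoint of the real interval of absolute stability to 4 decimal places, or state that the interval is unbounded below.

Test eqn y'=λy, z=hλ:
  k1=λy_n ⇒ h·k1=z·y_n;  k2=λ(1+19/25z)y_n ⇒ h·k2=z(1+19/25z)y_n
  y_{n+1}/y_n = 1 − 1/3z + 4/3z(1+19/25z) = 1 + z + 76/75z²
  ⇒ R(z) = 1 + z + 76/75z².

Boundary: |R(x)|=1, x<0.
x=-0.43: |R|=0.7574
R=1: x+76/75x²=0 ⇒ x=−75/76=-0.9868; min R=1−1/(4·76/75)=0.7533>−1
Confirm numerically:
  x=-0.726: |R|=0.80810 <1
  x=-0.725: |R|=0.80763 <1
  x=-0.723: |R|=0.80670 <1
  x=-0.518: |R|=0.75390 <1
  x=-1.322: |R|=1.44899 >1
  x=-1.193: |R|=1.24923 >1
  x=-1.069: |R|=1.08900 >1
So |R|<1 on (-0.9868, 0).

z* = -0.9868.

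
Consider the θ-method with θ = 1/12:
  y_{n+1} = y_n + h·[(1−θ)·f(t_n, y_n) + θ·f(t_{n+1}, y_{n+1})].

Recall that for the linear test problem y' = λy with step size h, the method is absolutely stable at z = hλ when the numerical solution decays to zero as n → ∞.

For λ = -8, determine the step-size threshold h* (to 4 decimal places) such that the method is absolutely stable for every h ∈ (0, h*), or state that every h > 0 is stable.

Set f=λy, z=hλ:
  y_{n+1} = y_n + z·[11/12·y_n + 1/12·y_{n+1}] ⇒ (1 − 1/12z)y_{n+1} = (1 + 11/12z)y_n
  ⇒ R(z) = (1 + 11/12z)/(1 − 1/12z).

Need |R(x)|<1, x<0.
x=-1.27: |R|=0.1485
R=−1: 1+11/12x = −1+1/12x ⇒ -5/6x=2 ⇒ x=2/(-5/6)=-2.4000
Confirm numerically:
  x=-2.284: |R|=0.91879 <1
  x=-1.565: |R|=0.38445 <1
  x=-1.523: |R|=0.35148 <1
  x=-1.145: |R|=0.04526 <1
  x=-2.662: |R|=1.17869 >1
  x=-2.594: |R|=1.13293 >1
  x=-2.478: |R|=1.05387 >1
So |R|<1 on (-2.4000, 0).

(-2.4000,0); λ=-8 ⇒ h* = (12/5)/8 = 0.3000.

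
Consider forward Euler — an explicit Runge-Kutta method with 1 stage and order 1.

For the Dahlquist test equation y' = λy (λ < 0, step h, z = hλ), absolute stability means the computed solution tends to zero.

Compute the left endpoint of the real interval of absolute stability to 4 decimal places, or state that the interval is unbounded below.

With y'=λy (z=hλ):
  order 1, 1-stage ⇒ R(z)=1+z
  (e.g. R(-0.78)=0.22000, |R|=0.22000)

Solve |R(x)|<1 on ℝ⁻.
x=-0.78: |R|=0.2200
|R(-1.92)|=0.9200 |R(-1.79)|=0.7900 |R(-1.72)|=0.7200
Bisect:
  x_lo=-2.6880 |R|=1.6880  x_hi=-0.3924 |R|=0.6076
  mid=-1.54020 |R|=0.54020 →hi
  mid=-2.11410 |R|=1.11410 →lo
  mid=-1.82715 |R|=0.82715 →hi
  mid=-1.97063 |R|=0.97063 →hi
  mid=-2.04237 |R|=1.04237 →lo
  mid=-2.00650 |R|=1.00650 →lo
  mid=-1.98856 |R|=0.98856 →hi
  mid=-1.99753 |R|=0.99753 →hi
  mid=-2.00201 |R|=1.00201 →lo
  mid=-1.99977 |R|=0.99977 →hi
  ...
  [-2.00005,-1.99991] ⇒ x*=-2.0000
Interval (-2.0000, 0).

z* = -2.0000.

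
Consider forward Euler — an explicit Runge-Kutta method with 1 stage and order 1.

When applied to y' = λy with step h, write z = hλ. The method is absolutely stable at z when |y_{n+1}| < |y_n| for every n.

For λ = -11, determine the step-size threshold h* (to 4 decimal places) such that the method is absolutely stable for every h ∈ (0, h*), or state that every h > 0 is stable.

(-2.0000,0); λ=-11 ⇒ h* = 0.1818.

Set f=λy, z=hλ:
  order 1, 1-stage ⇒ R(z)=1+z
  (e.g. R(-0.91)=0.09000, |R|=0.09000)

Find x<0 with |R(x)|<1.
x=-0.91: |R|=0.0900
|R(-1.38)|=0.3800 |R(-0.83)|=0.1700 |R(-0.66)|=0.3400
Bisect:
  x_lo=-2.3556 |R|=1.3556  x_hi=-0.1299 |R|=0.8701
  mid=-1.24277 |R|=0.24277 →hi
  mid=-1.79919 |R|=0.79919 →hi
  mid=-2.07740 |R|=1.07740 →lo
  mid=-1.93830 |R|=0.93830 →hi
  mid=-2.00785 |R|=1.00785 →lo
  mid=-1.97307 |R|=0.97307 →hi
  mid=-1.99046 |R|=0.99046 →hi
  mid=-1.99916 |R|=0.99916 →hi
  ...
  [-2.00011,-1.99997] ⇒ x*=-2.0000
Stable set (-2.0000, 0).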